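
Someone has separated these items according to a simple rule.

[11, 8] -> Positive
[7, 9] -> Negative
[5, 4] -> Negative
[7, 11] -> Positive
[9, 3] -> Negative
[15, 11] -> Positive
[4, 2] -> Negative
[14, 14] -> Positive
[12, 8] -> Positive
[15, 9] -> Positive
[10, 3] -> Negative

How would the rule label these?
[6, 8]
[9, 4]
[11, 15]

'Positive' ⟺ sum ≥ 18.
[6, 8] → 6+8 = 14 → Negative. [9, 4] → 9+4 = 13 → Negative. [11, 15] → 11+15 = 26 → Positive.

Negative, Negative, Positive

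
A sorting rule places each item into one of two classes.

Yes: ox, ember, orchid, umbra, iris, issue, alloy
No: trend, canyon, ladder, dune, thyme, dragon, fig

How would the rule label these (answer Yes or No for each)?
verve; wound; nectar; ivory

'Yes' ⟺ starts with a vowel.
No: verve, since starts with 'v'.
No: wound, since starts with 'w'.
No: nectar, since starts with 'n'.
Yes: ivory, since starts with 'i'.

No, No, No, Yes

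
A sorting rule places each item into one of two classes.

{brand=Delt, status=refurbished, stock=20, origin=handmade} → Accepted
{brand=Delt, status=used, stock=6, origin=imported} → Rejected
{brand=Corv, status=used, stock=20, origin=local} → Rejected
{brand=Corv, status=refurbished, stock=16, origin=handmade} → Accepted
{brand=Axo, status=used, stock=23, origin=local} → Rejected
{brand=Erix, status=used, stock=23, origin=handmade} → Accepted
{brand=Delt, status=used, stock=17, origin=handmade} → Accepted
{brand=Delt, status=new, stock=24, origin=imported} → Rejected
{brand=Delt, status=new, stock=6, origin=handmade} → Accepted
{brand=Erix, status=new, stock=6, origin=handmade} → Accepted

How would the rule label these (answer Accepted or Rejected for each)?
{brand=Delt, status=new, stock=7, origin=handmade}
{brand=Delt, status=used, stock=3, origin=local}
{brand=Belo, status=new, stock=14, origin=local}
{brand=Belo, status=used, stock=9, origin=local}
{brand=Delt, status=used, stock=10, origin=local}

A rule that fits every label: origin is handmade — true of each 'Accepted' example, false of each 'Rejected' one.

Accepted, Rejected, Rejected, Rejected, Rejected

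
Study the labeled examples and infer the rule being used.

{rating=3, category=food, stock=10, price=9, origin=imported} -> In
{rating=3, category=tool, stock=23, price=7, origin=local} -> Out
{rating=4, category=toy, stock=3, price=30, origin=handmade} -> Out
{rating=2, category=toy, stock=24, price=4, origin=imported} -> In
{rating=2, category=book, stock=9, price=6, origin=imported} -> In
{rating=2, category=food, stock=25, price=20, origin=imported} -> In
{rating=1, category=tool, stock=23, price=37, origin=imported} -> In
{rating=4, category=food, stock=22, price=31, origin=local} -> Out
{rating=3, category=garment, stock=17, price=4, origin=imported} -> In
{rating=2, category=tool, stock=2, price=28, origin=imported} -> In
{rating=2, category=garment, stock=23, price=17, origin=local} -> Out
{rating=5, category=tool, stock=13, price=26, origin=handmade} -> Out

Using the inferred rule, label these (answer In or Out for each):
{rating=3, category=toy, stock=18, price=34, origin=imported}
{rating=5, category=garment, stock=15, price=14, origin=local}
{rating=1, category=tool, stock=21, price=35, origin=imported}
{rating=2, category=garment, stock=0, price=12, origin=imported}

In, Out, In, In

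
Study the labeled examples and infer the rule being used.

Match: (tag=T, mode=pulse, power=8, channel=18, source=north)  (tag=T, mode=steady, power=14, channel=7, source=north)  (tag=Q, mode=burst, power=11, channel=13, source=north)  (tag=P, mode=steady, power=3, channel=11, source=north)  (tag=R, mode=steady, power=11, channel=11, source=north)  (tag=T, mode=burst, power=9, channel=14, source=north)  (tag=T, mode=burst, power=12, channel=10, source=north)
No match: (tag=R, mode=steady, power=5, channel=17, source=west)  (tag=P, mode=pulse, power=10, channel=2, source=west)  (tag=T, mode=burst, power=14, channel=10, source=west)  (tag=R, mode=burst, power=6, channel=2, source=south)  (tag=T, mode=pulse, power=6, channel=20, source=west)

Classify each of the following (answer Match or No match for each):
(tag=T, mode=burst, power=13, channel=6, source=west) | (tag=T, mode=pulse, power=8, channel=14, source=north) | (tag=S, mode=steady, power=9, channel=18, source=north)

No match, Match, Match

Rule: source is north. This holds for each 'Match' example and fails for each 'No match' one.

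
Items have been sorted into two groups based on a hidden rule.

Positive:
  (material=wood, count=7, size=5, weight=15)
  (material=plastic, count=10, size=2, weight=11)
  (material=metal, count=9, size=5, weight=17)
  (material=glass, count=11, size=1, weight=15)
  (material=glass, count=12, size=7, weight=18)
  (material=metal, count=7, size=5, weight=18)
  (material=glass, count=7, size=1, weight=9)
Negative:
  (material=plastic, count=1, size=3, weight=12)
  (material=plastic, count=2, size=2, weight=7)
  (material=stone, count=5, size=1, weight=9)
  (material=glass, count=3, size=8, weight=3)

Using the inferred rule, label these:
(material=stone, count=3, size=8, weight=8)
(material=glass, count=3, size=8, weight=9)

Every 'Positive' example satisfies: count ≥ 7. None of the 'Negative' examples do.
(material=stone, count=3, size=8, weight=8) → count = 3 → Negative. (material=glass, count=3, size=8, weight=9) → count = 3 → Negative.

Negative, Negative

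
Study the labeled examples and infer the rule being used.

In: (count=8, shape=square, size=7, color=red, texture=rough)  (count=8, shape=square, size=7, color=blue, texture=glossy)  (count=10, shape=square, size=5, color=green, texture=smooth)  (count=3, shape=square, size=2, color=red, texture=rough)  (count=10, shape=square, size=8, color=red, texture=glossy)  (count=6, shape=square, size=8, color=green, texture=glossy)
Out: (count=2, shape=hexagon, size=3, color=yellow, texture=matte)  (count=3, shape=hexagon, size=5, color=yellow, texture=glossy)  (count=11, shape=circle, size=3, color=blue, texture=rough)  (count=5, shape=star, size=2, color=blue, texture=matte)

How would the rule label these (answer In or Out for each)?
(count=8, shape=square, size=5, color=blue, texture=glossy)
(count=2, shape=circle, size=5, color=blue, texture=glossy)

Every 'In' example satisfies: shape is square. None of the 'Out' examples do.
(count=8, shape=square, size=5, color=blue, texture=glossy) — shape is square, hence In. (count=2, shape=circle, size=5, color=blue, texture=glossy) — shape is circle, hence Out.

In, Out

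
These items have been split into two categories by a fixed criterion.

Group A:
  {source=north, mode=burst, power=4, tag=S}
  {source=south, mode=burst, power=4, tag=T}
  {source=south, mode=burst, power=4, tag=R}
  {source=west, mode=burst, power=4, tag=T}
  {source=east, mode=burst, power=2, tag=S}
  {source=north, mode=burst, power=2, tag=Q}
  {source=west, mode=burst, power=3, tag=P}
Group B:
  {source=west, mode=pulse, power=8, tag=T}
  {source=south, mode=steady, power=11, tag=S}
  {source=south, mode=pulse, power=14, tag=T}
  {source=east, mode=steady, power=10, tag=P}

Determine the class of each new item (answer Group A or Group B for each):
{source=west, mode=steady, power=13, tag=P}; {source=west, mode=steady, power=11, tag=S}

The rule appears to be: mode is burst.
{source=west, mode=steady, power=13, tag=P}: Group B (mode is steady).
{source=west, mode=steady, power=11, tag=S}: Group B (mode is steady).

Group B, Group B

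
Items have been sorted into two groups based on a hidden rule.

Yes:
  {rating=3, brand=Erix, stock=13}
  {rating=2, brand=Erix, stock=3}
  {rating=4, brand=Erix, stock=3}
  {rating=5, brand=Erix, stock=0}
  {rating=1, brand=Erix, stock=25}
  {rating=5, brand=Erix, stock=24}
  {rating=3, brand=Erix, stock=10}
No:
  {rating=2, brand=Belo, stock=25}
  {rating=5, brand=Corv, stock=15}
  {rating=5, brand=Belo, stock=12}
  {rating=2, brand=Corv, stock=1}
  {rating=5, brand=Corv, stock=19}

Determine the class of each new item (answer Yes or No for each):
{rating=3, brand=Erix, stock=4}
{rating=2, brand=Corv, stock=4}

The common property of the 'Yes' items is: brand is Erix. No 'No' item has it.
{rating=3, brand=Erix, stock=4} — brand is Erix, hence Yes. {rating=2, brand=Corv, stock=4} — brand is Corv, hence No.

Yes, No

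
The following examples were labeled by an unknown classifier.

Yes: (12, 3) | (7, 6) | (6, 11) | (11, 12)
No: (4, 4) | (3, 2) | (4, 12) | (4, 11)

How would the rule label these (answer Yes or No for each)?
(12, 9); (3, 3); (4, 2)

Yes, No, No

The pattern is that an item is 'Yes' exactly when: first ≥ 6.
Yes: (12, 9), since first 12.
No: (3, 3), since first 3.
No: (4, 2), since first 4.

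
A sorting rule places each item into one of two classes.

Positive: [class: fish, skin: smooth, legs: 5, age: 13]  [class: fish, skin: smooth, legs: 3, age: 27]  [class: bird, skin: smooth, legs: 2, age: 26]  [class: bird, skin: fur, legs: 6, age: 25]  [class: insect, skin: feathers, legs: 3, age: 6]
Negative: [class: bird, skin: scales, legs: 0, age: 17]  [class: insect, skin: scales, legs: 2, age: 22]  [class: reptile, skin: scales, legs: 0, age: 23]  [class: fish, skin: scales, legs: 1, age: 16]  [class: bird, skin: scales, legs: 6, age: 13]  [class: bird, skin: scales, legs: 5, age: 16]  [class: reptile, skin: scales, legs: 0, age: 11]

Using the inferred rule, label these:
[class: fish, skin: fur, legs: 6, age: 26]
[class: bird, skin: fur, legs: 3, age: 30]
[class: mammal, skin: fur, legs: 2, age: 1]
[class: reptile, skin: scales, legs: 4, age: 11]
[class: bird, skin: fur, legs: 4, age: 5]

Positive, Positive, Positive, Negative, Positive

Comparing the two groups points to one rule — skin is not scales.
[class: fish, skin: fur, legs: 6, age: 26] — skin is fur, hence Positive.
[class: bird, skin: fur, legs: 3, age: 30] — skin is fur, hence Positive.
[class: mammal, skin: fur, legs: 2, age: 1] — skin is fur, hence Positive.
[class: reptile, skin: scales, legs: 4, age: 11] — skin is scales, hence Negative.
[class: bird, skin: fur, legs: 4, age: 5] — skin is fur, hence Positive.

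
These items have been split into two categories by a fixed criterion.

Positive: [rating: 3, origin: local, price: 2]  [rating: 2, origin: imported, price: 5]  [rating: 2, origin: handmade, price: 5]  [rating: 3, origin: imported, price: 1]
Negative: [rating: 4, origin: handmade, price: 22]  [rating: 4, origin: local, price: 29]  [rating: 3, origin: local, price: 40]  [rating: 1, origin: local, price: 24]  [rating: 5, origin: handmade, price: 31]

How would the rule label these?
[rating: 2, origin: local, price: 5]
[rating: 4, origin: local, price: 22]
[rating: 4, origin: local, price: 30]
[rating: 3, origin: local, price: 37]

Positive, Negative, Negative, Negative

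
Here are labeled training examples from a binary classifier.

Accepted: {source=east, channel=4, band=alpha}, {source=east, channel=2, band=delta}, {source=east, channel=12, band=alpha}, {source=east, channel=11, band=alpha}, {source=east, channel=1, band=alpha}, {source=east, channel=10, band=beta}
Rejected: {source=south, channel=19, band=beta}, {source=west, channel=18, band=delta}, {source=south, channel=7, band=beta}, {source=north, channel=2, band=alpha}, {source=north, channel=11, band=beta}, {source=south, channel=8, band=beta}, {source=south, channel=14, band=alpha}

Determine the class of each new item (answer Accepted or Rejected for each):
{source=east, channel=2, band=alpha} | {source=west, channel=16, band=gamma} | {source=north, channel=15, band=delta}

Accepted, Rejected, Rejected

The classifier is using: source is east.
{source=east, channel=2, band=alpha}: source is east, fits → Accepted. {source=west, channel=16, band=gamma}: source is west, fails the rule → Rejected. {source=north, channel=15, band=delta}: source is north, fails the rule → Rejected.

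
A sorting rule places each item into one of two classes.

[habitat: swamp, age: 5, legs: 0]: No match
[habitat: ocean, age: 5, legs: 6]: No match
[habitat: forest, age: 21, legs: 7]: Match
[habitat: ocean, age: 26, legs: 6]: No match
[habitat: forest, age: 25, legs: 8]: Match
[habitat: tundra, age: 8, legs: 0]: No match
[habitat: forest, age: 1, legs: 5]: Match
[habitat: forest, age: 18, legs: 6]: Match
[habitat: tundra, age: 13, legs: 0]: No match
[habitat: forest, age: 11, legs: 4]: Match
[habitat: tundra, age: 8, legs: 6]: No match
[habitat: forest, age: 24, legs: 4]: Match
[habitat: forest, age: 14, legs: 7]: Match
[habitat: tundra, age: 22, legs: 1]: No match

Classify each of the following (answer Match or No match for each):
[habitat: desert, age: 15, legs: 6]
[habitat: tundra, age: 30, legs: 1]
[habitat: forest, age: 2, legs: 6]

One predicate separates the groups cleanly: habitat is forest.
No match: [habitat: desert, age: 15, legs: 6], since habitat is desert.
No match: [habitat: tundra, age: 30, legs: 1], since habitat is tundra.
Match: [habitat: forest, age: 2, legs: 6], since habitat is forest.

No match, No match, Match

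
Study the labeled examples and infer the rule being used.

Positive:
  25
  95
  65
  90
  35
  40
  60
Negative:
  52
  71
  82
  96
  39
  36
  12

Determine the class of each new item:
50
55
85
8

Rule: multiple of 5. This holds for each 'Positive' example and fails for each 'Negative' one.
50: 50 = 5·10, meets the rule → Positive.
55: 55 = 5·11, meets the rule → Positive.
85: 85 = 5·17, meets the rule → Positive.
8: 8 = 5·1 + 3, does not pass → Negative.

Positive, Positive, Positive, Negative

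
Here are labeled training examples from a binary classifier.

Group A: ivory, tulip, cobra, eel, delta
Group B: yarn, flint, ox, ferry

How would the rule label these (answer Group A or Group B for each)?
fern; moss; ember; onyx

Group B, Group B, Group A, Group B

Every 'Group A' example satisfies: has ≥ 2 vowels. None of the 'Group B' examples do.
Group B: fern, since 1 vowel. Group B: moss, since 1 vowel. Group A: ember, since 2 vowels. Group B: onyx, since 1 vowel.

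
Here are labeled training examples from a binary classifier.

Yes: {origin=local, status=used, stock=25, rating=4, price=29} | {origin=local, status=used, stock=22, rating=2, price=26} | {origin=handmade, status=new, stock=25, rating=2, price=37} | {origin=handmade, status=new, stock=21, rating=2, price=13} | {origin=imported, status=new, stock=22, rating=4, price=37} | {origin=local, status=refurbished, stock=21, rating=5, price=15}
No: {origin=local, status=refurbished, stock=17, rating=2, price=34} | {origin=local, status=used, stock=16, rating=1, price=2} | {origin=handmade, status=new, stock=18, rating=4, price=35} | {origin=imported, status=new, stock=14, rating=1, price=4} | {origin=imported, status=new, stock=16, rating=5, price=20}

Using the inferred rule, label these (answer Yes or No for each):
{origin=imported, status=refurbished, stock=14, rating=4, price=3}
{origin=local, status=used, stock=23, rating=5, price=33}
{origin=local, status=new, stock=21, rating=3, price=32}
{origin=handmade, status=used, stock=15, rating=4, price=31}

Every 'Yes' example satisfies: stock ≥ 21. None of the 'No' examples do.
{origin=imported, status=refurbished, stock=14, rating=4, price=3} — stock = 14, hence No. {origin=local, status=used, stock=23, rating=5, price=33} — stock = 23, hence Yes. {origin=local, status=new, stock=21, rating=3, price=32} — stock = 21, hence Yes. {origin=handmade, status=used, stock=15, rating=4, price=31} — stock = 15, hence No.

No, Yes, Yes, No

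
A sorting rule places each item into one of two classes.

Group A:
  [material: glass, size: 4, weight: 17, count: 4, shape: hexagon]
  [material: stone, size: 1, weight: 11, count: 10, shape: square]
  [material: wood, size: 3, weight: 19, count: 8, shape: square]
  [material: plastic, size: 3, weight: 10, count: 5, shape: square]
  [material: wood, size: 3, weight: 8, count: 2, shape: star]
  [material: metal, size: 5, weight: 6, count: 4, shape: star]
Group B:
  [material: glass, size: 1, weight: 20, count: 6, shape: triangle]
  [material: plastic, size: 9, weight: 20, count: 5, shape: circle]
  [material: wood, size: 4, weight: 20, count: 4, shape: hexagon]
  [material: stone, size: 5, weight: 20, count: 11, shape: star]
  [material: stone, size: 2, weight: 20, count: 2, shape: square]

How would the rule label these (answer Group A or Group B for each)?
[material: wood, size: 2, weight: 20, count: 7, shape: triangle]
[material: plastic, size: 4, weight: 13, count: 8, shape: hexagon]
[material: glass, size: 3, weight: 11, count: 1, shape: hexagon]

One predicate separates the groups cleanly: weight ≤ 19.
[material: wood, size: 2, weight: 20, count: 7, shape: triangle] → weight = 20 → Group B.
[material: plastic, size: 4, weight: 13, count: 8, shape: hexagon] → weight = 13 → Group A.
[material: glass, size: 3, weight: 11, count: 1, shape: hexagon] → weight = 11 → Group A.

Group B, Group A, Group A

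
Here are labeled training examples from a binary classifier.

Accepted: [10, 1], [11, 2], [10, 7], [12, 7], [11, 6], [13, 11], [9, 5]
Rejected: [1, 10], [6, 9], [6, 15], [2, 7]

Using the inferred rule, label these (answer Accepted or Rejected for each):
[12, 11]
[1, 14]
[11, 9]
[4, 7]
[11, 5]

'Accepted' ⟺ first > second.
[12, 11]: Accepted (12 > 11).
[1, 14]: Rejected (1 < 14).
[11, 9]: Accepted (11 > 9).
[4, 7]: Rejected (4 < 7).
[11, 5]: Accepted (11 > 5).

Accepted, Rejected, Accepted, Rejected, Accepted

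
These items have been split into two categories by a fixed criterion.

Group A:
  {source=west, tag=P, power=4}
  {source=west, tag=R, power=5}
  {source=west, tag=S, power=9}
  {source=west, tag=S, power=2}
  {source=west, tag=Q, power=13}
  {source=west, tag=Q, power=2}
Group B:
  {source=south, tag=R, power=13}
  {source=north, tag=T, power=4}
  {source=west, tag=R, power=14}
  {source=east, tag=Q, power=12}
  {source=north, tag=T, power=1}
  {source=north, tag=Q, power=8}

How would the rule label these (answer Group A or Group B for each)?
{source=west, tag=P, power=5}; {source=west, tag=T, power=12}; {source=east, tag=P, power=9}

The common property of the 'Group A' items is: source is west AND power ≤ 13. No 'Group B' item has it.
{source=west, tag=P, power=5} → source is west, power = 5 → Group A.
{source=west, tag=T, power=12} → source is west, power = 12 → Group A.
{source=east, tag=P, power=9} → source is east, power = 9 → Group B.

Group A, Group A, Group B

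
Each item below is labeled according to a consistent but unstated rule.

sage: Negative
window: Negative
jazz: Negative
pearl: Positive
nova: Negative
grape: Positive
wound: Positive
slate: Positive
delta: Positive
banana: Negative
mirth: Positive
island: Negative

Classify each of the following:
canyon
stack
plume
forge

Negative, Positive, Positive, Positive

A rule that fits every label: odd length — true of each 'Positive' example, false of each 'Negative' one.
canyon: length 6 — fails the rule, so Negative.
stack: length 5 — checks out, so Positive.
plume: length 5 — checks out, so Positive.
forge: length 5 — checks out, so Positive.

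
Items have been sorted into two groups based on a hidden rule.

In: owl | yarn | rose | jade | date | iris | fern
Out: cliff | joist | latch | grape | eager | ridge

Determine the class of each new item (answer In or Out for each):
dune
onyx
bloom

The distinguishing property — length ≤ 4 — holds for all the 'In' cases and none of the 'Out' cases.
dune: length 4 — qualifies, so In. onyx: length 4 — qualifies, so In. bloom: length 5 — fails the rule, so Out.

In, In, Out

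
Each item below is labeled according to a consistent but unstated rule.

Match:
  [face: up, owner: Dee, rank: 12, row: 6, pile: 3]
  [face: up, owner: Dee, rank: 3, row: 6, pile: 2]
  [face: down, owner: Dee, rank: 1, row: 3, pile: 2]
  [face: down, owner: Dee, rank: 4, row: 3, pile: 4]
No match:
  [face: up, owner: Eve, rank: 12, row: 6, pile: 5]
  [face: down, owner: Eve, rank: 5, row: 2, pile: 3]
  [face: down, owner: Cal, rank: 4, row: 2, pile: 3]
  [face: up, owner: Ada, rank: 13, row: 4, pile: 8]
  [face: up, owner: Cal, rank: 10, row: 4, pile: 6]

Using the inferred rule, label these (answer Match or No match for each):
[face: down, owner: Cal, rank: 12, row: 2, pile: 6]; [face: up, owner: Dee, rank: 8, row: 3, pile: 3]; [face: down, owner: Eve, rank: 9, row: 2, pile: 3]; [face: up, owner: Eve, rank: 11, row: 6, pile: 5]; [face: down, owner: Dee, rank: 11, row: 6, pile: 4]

No match, Match, No match, No match, Match

The rule appears to be: owner is Dee.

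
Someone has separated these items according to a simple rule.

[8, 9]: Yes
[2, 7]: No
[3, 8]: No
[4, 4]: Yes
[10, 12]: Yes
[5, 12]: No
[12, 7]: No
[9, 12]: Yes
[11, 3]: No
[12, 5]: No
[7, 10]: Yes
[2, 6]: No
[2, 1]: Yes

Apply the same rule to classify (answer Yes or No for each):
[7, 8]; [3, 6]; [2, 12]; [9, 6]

Yes, Yes, No, Yes

The classifier is using: |first − second| ≤ 3.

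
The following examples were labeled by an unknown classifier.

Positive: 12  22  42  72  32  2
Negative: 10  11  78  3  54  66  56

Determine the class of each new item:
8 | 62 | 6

Negative, Positive, Negative

The simplest hypothesis consistent with all the labels is: ends in digit 2.
8: Negative (last digit 8). 62: Positive (last digit 2). 6: Negative (last digit 6).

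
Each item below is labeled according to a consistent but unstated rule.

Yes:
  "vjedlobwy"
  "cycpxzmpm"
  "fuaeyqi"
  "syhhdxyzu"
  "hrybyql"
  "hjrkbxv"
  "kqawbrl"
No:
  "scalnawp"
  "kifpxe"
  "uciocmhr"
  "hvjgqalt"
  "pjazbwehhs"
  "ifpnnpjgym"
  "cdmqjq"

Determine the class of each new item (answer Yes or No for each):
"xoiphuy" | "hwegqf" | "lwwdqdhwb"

Yes, No, Yes

The distinguishing property — odd length — holds for all the 'Yes' cases and none of the 'No' cases.
"xoiphuy": length 7, meets the rule → Yes.
"hwegqf": length 6, fails this test → No.
"lwwdqdhwb": length 9, meets the rule → Yes.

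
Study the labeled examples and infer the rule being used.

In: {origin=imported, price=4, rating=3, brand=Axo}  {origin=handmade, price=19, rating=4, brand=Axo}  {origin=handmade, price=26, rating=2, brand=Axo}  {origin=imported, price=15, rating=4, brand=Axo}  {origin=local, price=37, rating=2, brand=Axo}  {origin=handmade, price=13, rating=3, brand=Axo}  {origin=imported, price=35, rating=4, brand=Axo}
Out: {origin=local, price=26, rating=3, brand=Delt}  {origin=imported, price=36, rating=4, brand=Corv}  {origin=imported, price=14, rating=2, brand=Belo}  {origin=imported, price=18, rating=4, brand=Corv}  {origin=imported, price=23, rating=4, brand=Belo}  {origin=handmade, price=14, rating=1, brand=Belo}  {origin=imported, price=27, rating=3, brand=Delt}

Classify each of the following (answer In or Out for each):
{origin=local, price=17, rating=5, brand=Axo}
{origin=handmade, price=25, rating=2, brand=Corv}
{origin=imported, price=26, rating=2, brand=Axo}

In, Out, In

'In' ⟺ brand is Axo.
In: {origin=local, price=17, rating=5, brand=Axo}, since brand is Axo.
Out: {origin=handmade, price=25, rating=2, brand=Corv}, since brand is Corv.
In: {origin=imported, price=26, rating=2, brand=Axo}, since brand is Axo.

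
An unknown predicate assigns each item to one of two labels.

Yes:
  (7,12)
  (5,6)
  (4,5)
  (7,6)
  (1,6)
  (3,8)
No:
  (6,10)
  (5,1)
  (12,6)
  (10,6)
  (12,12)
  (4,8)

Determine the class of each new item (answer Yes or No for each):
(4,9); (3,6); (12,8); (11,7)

Yes, Yes, No, No

The pattern is that an item is 'Yes' exactly when: sum is odd.
(4,9) → 4+9 = 13 → Yes.
(3,6) → 3+6 = 9 → Yes.
(12,8) → 12+8 = 20 → No.
(11,7) → 11+7 = 18 → No.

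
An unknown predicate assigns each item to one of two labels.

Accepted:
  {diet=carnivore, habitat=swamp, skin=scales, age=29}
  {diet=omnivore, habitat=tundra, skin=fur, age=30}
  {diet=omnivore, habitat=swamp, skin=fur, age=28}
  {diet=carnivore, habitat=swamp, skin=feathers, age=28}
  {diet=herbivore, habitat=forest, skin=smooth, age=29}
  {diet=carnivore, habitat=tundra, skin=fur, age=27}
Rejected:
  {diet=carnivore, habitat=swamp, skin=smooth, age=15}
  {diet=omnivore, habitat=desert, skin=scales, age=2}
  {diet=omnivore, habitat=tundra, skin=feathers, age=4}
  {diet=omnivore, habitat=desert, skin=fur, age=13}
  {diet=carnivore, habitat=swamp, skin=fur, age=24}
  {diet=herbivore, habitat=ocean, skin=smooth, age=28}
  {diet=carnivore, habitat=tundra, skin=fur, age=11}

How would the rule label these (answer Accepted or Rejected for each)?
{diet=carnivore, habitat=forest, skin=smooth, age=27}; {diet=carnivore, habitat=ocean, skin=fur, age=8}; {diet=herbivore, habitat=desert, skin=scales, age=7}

The common property of the 'Accepted' items is: habitat is not ocean AND age ≥ 27. No 'Rejected' item has it.
{diet=carnivore, habitat=forest, skin=smooth, age=27}: habitat is forest, age = 27 — satisfies this, so Accepted.
{diet=carnivore, habitat=ocean, skin=fur, age=8}: habitat is ocean, age = 8 — fails this test, so Rejected.
{diet=herbivore, habitat=desert, skin=scales, age=7}: habitat is desert, age = 7 — fails this test, so Rejected.

Accepted, Rejected, Rejected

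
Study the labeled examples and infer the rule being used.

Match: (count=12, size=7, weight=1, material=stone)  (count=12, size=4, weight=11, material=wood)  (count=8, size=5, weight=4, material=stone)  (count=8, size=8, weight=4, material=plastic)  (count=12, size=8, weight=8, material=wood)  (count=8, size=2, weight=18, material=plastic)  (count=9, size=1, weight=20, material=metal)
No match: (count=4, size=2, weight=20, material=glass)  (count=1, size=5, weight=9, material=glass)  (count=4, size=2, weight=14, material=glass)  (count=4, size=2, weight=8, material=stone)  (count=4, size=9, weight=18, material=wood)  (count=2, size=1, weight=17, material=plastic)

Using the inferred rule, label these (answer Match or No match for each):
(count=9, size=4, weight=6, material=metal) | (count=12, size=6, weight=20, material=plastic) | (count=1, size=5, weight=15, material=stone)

Match, Match, No match

Every 'Match' example satisfies: count ≥ 8. None of the 'No match' examples do.
Match: (count=9, size=4, weight=6, material=metal), since count = 9.
Match: (count=12, size=6, weight=20, material=plastic), since count = 12.
No match: (count=1, size=5, weight=15, material=stone), since count = 1.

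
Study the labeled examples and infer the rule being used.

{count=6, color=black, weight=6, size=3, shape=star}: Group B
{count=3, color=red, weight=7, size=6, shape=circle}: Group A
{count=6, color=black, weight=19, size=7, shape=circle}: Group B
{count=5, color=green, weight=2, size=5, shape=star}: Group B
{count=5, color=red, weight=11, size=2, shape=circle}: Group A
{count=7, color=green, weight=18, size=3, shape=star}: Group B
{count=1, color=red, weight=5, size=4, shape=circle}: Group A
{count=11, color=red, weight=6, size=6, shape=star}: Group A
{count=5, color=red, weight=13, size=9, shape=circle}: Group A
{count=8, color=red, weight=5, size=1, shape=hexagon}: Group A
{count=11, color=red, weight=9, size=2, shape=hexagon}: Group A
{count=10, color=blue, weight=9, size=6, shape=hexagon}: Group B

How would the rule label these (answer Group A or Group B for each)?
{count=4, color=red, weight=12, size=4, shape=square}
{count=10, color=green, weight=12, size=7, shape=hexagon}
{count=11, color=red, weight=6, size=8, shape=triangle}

The common property of the 'Group A' items is: color is red. No 'Group B' item has it.
Group A: {count=4, color=red, weight=12, size=4, shape=square}, since color is red.
Group B: {count=10, color=green, weight=12, size=7, shape=hexagon}, since color is green.
Group A: {count=11, color=red, weight=6, size=8, shape=triangle}, since color is red.

Group A, Group B, Group A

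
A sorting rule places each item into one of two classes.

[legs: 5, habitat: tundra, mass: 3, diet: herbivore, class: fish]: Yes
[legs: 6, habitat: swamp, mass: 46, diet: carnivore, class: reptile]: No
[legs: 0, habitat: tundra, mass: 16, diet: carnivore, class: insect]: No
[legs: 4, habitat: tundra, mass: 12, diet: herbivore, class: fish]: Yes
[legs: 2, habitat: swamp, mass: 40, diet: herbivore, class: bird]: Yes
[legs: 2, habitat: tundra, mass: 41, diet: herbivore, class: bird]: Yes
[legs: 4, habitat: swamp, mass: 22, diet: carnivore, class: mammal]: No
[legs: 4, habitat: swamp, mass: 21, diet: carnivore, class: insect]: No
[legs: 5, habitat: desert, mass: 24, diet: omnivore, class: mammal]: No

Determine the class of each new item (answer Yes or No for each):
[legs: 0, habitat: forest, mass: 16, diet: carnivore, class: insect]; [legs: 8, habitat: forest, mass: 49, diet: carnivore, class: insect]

Checking candidate rules against both groups, what survives is: diet is herbivore.
[legs: 0, habitat: forest, mass: 16, diet: carnivore, class: insect]: diet is carnivore, does not pass → No. [legs: 8, habitat: forest, mass: 49, diet: carnivore, class: insect]: diet is carnivore, does not pass → No.

No, No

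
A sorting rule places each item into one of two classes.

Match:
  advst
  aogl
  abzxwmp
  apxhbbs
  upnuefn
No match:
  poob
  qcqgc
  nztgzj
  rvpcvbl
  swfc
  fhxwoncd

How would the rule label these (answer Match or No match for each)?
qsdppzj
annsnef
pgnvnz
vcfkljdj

Checking candidate rules against both groups, what survives is: starts with a vowel.

No match, Match, No match, No match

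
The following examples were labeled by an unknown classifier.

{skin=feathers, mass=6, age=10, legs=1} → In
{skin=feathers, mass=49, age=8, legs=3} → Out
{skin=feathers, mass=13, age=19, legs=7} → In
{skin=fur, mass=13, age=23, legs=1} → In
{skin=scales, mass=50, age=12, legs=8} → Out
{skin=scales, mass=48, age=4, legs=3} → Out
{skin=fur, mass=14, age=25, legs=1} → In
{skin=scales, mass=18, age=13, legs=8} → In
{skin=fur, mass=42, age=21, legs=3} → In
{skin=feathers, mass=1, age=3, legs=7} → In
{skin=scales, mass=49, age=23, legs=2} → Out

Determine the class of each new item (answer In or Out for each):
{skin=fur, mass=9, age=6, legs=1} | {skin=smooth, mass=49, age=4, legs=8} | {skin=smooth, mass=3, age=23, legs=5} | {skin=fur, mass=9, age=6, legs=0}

The distinguishing property — mass ≤ 42 — holds for all the 'In' cases and none of the 'Out' cases.
{skin=fur, mass=9, age=6, legs=1}: In (mass = 9). {skin=smooth, mass=49, age=4, legs=8}: Out (mass = 49). {skin=smooth, mass=3, age=23, legs=5}: In (mass = 3). {skin=fur, mass=9, age=6, legs=0}: In (mass = 9).

In, Out, In, In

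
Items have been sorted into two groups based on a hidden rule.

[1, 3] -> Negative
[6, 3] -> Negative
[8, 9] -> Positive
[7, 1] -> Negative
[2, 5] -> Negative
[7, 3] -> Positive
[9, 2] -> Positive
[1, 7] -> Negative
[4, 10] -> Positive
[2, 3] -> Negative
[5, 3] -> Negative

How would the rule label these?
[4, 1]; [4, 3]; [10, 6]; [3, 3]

Rule: sum ≥ 10. This holds for each 'Positive' example and fails for each 'Negative' one.
Negative: [4, 1], since 4+1 = 5.
Negative: [4, 3], since 4+3 = 7.
Positive: [10, 6], since 10+6 = 16.
Negative: [3, 3], since 3+3 = 6.

Negative, Negative, Positive, Negative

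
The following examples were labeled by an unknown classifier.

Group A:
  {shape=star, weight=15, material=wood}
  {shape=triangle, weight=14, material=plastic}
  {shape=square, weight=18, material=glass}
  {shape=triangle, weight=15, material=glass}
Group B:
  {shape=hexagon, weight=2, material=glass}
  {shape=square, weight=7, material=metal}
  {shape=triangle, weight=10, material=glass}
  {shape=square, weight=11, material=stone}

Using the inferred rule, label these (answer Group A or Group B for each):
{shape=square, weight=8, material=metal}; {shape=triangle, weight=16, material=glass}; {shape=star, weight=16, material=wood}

Group B, Group A, Group A

Every 'Group A' example satisfies: weight ≥ 14. None of the 'Group B' examples do.
{shape=square, weight=8, material=metal}: weight = 8, doesn't qualify → Group B.
{shape=triangle, weight=16, material=glass}: weight = 16, satisfies this → Group A.
{shape=star, weight=16, material=wood}: weight = 16, satisfies this → Group A.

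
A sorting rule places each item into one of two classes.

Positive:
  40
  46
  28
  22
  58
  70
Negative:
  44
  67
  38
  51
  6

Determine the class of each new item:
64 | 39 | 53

Rule: ≡ 4 (mod 6). This holds for each 'Positive' example and fails for each 'Negative' one.
64: Positive (64 mod 6 = 4).
39: Negative (39 mod 6 = 3).
53: Negative (53 mod 6 = 5).

Positive, Negative, Negative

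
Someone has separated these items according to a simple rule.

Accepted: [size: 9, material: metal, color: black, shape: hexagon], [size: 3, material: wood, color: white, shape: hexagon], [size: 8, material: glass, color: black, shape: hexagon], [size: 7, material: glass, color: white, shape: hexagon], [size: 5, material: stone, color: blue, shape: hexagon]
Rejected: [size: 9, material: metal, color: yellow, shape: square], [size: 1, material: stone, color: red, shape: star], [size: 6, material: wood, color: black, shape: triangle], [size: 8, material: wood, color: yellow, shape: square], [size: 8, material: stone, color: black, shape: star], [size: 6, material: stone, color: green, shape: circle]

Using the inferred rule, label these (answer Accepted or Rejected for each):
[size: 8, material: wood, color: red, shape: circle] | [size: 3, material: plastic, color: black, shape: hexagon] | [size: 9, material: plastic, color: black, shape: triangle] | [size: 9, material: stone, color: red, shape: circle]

A rule that fits every label: shape is hexagon — true of each 'Accepted' example, false of each 'Rejected' one.
[size: 8, material: wood, color: red, shape: circle] — shape is circle, hence Rejected.
[size: 3, material: plastic, color: black, shape: hexagon] — shape is hexagon, hence Accepted.
[size: 9, material: plastic, color: black, shape: triangle] — shape is triangle, hence Rejected.
[size: 9, material: stone, color: red, shape: circle] — shape is circle, hence Rejected.

Rejected, Accepted, Rejected, Rejected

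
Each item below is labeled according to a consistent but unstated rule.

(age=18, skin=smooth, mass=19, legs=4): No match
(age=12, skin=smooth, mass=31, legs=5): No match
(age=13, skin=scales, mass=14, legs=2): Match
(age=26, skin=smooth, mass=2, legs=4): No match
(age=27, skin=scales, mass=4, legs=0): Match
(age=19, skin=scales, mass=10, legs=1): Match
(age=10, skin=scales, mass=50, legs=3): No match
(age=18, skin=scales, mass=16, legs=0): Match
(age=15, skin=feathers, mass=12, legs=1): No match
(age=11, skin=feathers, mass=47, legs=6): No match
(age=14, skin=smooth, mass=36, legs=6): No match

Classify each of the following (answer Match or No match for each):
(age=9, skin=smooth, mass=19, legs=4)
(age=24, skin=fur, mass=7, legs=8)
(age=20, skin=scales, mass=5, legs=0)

The common property of the 'Match' items is: skin is scales AND age ≥ 11. No 'No match' item has it.
(age=9, skin=smooth, mass=19, legs=4): skin is smooth, age = 9, does not satisfy this → No match. (age=24, skin=fur, mass=7, legs=8): skin is fur, age = 24, does not satisfy this → No match. (age=20, skin=scales, mass=5, legs=0): skin is scales, age = 20, matches → Match.

No match, No match, Match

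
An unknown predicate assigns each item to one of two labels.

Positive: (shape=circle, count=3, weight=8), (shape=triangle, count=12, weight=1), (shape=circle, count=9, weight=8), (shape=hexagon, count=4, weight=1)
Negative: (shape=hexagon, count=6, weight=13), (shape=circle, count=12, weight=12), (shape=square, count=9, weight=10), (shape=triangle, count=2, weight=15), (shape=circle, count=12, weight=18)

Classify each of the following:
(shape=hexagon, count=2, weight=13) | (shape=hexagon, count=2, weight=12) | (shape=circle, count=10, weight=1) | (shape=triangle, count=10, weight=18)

Negative, Negative, Positive, Negative

'Positive' ⟺ weight ≤ 8.
Negative: (shape=hexagon, count=2, weight=13), since weight = 13.
Negative: (shape=hexagon, count=2, weight=12), since weight = 12.
Positive: (shape=circle, count=10, weight=1), since weight = 1.
Negative: (shape=triangle, count=10, weight=18), since weight = 18.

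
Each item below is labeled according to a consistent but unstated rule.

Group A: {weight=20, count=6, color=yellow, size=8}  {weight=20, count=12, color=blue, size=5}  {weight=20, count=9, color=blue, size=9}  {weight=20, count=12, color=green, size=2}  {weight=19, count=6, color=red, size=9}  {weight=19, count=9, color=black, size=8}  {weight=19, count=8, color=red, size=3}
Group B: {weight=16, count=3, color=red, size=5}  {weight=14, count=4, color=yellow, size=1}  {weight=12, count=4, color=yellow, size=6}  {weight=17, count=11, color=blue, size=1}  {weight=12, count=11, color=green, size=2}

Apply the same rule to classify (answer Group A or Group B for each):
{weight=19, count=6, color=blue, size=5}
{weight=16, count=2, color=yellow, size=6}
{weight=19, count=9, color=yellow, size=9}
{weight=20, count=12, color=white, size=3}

Group A, Group B, Group A, Group A

The common property of the 'Group A' items is: weight ≥ 19. No 'Group B' item has it.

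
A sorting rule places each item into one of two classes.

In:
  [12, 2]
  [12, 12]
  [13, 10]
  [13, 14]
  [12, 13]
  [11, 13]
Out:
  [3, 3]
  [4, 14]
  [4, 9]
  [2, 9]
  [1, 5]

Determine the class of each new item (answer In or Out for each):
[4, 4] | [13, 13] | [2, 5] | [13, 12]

Rule: first ≥ 5. This holds for each 'In' example and fails for each 'Out' one.
[4, 4] — first 4, hence Out.
[13, 13] — first 13, hence In.
[2, 5] — first 2, hence Out.
[13, 12] — first 13, hence In.

Out, In, Out, In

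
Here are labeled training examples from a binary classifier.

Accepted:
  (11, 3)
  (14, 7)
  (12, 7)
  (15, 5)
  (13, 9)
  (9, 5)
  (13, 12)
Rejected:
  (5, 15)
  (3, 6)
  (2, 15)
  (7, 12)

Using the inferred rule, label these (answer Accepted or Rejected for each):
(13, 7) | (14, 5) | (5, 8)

Accepted, Accepted, Rejected

The common property of the 'Accepted' items is: first > second. No 'Rejected' item has it.
Accepted: (13, 7), since 13 > 7.
Accepted: (14, 5), since 14 > 5.
Rejected: (5, 8), since 5 < 8.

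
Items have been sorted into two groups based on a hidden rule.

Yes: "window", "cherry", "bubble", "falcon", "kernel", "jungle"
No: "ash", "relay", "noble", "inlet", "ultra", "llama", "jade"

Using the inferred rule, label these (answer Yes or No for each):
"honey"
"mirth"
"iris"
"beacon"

The distinguishing property — length 6 — holds for all the 'Yes' cases and none of the 'No' cases.

No, No, No, Yes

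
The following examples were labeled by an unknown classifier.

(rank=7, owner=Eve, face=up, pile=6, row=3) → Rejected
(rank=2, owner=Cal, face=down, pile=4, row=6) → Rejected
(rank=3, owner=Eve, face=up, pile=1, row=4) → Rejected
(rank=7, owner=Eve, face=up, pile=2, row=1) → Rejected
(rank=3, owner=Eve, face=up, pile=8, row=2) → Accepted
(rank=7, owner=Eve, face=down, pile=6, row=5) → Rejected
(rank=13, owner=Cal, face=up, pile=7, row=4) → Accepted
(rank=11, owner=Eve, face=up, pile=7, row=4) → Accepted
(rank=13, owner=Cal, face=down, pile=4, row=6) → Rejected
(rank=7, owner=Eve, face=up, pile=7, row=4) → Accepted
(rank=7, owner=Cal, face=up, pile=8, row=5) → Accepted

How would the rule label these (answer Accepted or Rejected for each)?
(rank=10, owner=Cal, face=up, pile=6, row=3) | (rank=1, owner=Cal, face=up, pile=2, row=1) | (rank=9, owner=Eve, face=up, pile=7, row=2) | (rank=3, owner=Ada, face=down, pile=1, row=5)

Rejected, Rejected, Accepted, Rejected

The distinguishing property — pile ≥ 7 — holds for all the 'Accepted' cases and none of the 'Rejected' cases.
(rank=10, owner=Cal, face=up, pile=6, row=3) — pile = 6, hence Rejected. (rank=1, owner=Cal, face=up, pile=2, row=1) — pile = 2, hence Rejected. (rank=9, owner=Eve, face=up, pile=7, row=2) — pile = 7, hence Accepted. (rank=3, owner=Ada, face=down, pile=1, row=5) — pile = 1, hence Rejected.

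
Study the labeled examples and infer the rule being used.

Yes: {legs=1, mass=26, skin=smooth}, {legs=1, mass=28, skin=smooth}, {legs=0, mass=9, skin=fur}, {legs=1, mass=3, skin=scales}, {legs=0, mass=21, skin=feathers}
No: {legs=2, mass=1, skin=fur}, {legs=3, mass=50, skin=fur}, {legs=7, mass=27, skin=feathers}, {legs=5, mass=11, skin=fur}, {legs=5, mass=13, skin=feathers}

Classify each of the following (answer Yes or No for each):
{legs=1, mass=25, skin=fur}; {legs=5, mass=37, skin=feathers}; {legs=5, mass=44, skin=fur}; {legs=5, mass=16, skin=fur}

Every 'Yes' example satisfies: legs ≤ 1. None of the 'No' examples do.

Yes, No, No, No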